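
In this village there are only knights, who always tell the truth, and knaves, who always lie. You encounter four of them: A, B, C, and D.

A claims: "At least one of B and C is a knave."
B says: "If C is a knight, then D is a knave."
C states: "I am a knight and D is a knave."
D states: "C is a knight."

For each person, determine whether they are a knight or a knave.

Consider A. Suppose A is a knave.
Then no assignment of the remaining roles makes every statement match its speaker's type — contradiction.
So A is a knight.
Consider B. Suppose B is a knave.
Then no assignment of the remaining roles makes every statement match its speaker's type — contradiction.
So B is a knight.
Consider C. Suppose C is a knight.
Then A's statement comes out false, contradicting A being a knight.
So C is a knave.
With that fixed, D's statement is false, so D is a knave.

A: knight, B: knight, C: knave, D: knave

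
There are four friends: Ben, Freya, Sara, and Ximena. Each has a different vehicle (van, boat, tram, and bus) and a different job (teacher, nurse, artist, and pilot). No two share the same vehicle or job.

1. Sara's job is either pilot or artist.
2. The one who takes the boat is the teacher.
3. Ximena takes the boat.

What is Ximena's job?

teacher

With clues 1–3, artist, nurse, and pilot are impossible for Ximena's job.
That leaves teacher.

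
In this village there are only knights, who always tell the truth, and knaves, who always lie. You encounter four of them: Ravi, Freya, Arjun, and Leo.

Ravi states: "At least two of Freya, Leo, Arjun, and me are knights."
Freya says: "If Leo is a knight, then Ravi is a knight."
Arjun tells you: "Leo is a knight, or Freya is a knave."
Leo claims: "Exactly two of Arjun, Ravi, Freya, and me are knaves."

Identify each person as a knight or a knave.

Ravi: knave, Freya: knight, Arjun: knave, Leo: knave

Consider Ravi. Suppose Ravi is a knight.
Then no assignment of the remaining roles makes every statement match its speaker's type — contradiction.
So Ravi is a knave.
Consider Freya. Suppose Freya is a knave.
Then no assignment of the remaining roles makes every statement match its speaker's type — contradiction.
So Freya is a knight.
Consider Arjun. Suppose Arjun is a knight.
Then Ravi's statement comes out true, contradicting Ravi being a knave.
So Arjun is a knave.
Consider Leo. Suppose Leo is a knight.
Then Ravi's statement comes out true, contradicting Ravi being a knave.
So Leo is a knave.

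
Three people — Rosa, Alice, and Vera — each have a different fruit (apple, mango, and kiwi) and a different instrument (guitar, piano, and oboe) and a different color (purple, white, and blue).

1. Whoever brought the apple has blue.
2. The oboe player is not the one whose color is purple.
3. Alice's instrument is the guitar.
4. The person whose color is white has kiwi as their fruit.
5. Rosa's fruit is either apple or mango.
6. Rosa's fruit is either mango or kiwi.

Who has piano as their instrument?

Rosa

With clues 1–3, Alice is impossible for the one with instrument piano.
With clues 1–6, Vera is impossible for the one with instrument piano.
That leaves Rosa.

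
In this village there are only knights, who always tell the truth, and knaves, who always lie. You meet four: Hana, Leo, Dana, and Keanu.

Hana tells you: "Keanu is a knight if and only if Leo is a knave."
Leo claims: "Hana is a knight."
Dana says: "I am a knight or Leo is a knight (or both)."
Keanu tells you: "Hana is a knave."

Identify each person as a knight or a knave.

Hana: knight, Leo: knight, Dana: knight, Keanu: knave

Consider Hana. Suppose Hana is a knave.
Then no assignment of the remaining roles makes every statement match its speaker's type — contradiction.
So Hana is a knight.
With that fixed, Leo's statement is true, so Leo is a knight.
With that fixed, Dana's statement is true, so Dana is a knight.
With that fixed, Keanu's statement is false, so Keanu is a knave.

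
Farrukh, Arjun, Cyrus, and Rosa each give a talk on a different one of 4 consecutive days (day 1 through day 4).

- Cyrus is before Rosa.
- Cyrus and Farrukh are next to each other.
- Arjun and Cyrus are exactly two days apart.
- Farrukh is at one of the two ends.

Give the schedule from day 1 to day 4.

From clue 1: Cyrus is in {1,2,3}.
From clues 1–2: Rosa is in {3,4}.
From clues 1–3: Farrukh is in {1,2}.
From clues 1–4: Farrukh → day 1, Cyrus → day 2, Rosa → day 3, Arjun → day 4.

Farrukh, Cyrus, Rosa, Arjun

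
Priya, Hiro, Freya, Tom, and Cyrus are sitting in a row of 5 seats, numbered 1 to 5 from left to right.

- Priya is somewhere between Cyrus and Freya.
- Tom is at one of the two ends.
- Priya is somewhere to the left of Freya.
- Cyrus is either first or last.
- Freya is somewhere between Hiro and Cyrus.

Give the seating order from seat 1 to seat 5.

Cyrus, Priya, Freya, Hiro, Tom

From clue 1: Priya is in {2,3,4}.
From clues 1–2: Tom is in {1,5}.
From clues 1–4: Cyrus → seat 1, Tom → seat 5.
From clues 1–5: Priya → seat 2, Freya → seat 3, Hiro → seat 4.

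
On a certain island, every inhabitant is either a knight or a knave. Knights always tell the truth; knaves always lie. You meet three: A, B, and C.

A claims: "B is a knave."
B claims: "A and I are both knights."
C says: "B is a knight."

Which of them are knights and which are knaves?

A: knight, B: knave, C: knave

Consider A. Suppose A is a knave.
Then no assignment of the remaining roles makes every statement match its speaker's type — contradiction.
So A is a knight.
Consider B. Suppose B is a knight.
Then A's statement comes out false, contradicting A being a knight.
So B is a knave.
With that fixed, C's statement is false, so C is a knave.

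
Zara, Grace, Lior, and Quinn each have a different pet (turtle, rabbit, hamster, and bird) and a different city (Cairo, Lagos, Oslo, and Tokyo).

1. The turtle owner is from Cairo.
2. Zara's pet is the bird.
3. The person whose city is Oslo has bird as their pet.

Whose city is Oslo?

Zara

With clues 1–3, Grace, Lior, and Quinn are impossible for the one with city Oslo.
That leaves Zara.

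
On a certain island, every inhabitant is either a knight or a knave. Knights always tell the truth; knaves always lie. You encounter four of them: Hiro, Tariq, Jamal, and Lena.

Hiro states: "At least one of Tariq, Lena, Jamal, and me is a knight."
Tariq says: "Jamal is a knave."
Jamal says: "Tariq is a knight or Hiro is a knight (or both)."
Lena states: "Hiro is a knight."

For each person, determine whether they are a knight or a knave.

Hiro: knight, Tariq: knave, Jamal: knight, Lena: knight

Consider Hiro. Suppose Hiro is a knave.
Then no assignment of the remaining roles makes every statement match its speaker's type — contradiction.
So Hiro is a knight.
With that fixed, Jamal's statement is true, so Jamal is a knight.
With that fixed, Lena's statement is true, so Lena is a knight.
With that fixed, Tariq's statement is false, so Tariq is a knave.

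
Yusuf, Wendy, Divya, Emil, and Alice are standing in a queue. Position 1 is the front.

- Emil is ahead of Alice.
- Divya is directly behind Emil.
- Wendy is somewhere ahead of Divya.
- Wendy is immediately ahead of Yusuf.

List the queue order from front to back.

Wendy, Yusuf, Emil, Divya, Alice

From clue 1: Emil is in {1,2,3,4}.
From clues 1–2: Divya is in {2,3,4}.
From clues 1–3: Wendy is in {1,2}.
From clues 1–4: Wendy → position 1, Yusuf → position 2, Emil → position 3, Divya → position 4, Alice → position 5.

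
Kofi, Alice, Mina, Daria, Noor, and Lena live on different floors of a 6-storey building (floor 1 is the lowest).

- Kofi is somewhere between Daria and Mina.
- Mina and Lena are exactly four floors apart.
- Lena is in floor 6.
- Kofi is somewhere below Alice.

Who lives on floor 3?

With clues 1–2, Lena and Mina are ruled out for floor 3.
With clues 1–3, Daria is ruled out for floor 3.
With clues 1–4, Alice and Noor are ruled out for floor 3.
So floor 3 is Kofi.

Kofi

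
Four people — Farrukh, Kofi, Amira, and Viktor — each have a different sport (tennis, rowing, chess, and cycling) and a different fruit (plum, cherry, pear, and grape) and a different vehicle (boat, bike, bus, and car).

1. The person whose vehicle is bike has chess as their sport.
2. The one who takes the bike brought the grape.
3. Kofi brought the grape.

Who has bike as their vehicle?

Kofi

With clues 1–3, Amira, Farrukh, and Viktor are impossible for the one with vehicle bike.
That leaves Kofi.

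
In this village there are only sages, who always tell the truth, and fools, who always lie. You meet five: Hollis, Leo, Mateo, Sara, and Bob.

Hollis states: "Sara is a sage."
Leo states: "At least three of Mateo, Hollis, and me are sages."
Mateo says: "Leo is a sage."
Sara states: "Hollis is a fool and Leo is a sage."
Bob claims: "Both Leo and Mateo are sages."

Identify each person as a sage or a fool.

Hollis: fool, Leo: fool, Mateo: fool, Sara: fool, Bob: fool

Consider Hollis. Suppose Hollis is a sage.
Then no assignment of the remaining roles makes every statement match its speaker's type — contradiction.
So Hollis is a fool.
With that fixed, Leo's statement is false, so Leo is a fool.
With that fixed, Mateo's statement is false, so Mateo is a fool.
With that fixed, Sara's statement is false, so Sara is a fool.
With that fixed, Bob's statement is false, so Bob is a fool.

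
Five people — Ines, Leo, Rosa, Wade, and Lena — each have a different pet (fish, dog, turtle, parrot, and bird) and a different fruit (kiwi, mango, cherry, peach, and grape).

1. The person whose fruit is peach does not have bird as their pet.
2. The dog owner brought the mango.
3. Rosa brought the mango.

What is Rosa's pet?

dog

With clues 1–3, bird, fish, parrot, and turtle are impossible for Rosa's pet.
That leaves dog.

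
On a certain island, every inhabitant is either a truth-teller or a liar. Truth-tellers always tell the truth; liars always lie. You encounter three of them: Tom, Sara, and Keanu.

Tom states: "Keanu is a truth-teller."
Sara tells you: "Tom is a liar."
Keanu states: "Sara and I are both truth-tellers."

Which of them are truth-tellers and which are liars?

Tom: liar, Sara: truth-teller, Keanu: liar

Consider Tom. Suppose Tom is a truth-teller.
Then no assignment of the remaining roles makes every statement match its speaker's type — contradiction.
So Tom is a liar.
With that fixed, Sara's statement is true, so Sara is a truth-teller.
Consider Keanu. Suppose Keanu is a truth-teller.
Then Tom's statement comes out true, contradicting Tom being a liar.
So Keanu is a liar.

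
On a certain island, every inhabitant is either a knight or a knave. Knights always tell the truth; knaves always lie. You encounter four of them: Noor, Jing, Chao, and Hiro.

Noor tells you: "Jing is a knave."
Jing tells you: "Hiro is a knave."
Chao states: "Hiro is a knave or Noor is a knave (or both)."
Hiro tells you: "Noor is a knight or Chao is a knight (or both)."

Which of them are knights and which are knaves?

Noor: knight, Jing: knave, Chao: knave, Hiro: knight

Consider Noor. Suppose Noor is a knave.
Then no assignment of the remaining roles makes every statement match its speaker's type — contradiction.
So Noor is a knight.
With that fixed, Hiro's statement is true, so Hiro is a knight.
With that fixed, Jing's statement is false, so Jing is a knave.
With that fixed, Chao's statement is false, so Chao is a knave.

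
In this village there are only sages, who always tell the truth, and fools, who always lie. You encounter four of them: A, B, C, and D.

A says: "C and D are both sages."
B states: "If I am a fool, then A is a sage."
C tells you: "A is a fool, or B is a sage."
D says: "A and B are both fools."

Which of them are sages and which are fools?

Consider A. Suppose A is a sage.
Then no assignment of the remaining roles makes every statement match its speaker's type — contradiction.
So A is a fool.
With that fixed, C's statement is true, so C is a sage.
Consider B. Suppose B is a fool.
Then no assignment of the remaining roles makes every statement match its speaker's type — contradiction.
So B is a sage.
With that fixed, D's statement is false, so D is a fool.

A: fool, B: sage, C: sage, D: fool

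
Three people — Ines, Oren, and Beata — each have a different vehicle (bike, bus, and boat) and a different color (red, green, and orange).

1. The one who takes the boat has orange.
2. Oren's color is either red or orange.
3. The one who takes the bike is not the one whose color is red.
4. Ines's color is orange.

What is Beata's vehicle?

With clues 1–4, boat and bus are impossible for Beata's vehicle.
That leaves bike.

bike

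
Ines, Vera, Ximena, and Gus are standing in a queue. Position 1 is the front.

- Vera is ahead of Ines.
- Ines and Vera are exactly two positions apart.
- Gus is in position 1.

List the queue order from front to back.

Gus, Vera, Ximena, Ines

From clue 1: Ines is in {2,3,4}.
From clues 1–2: Ines is in {3,4}.
From clues 1–3: Gus → position 1, Vera → position 2, Ximena → position 3, Ines → position 4.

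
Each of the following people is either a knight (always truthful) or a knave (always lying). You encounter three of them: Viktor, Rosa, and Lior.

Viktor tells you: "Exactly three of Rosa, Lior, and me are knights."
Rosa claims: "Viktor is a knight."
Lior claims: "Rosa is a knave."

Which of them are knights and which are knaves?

Viktor: knave, Rosa: knave, Lior: knight

Consider Viktor. Suppose Viktor is a knight.
Then no assignment of the remaining roles makes every statement match its speaker's type — contradiction.
So Viktor is a knave.
With that fixed, Rosa's statement is false, so Rosa is a knave.
With that fixed, Lior's statement is true, so Lior is a knight.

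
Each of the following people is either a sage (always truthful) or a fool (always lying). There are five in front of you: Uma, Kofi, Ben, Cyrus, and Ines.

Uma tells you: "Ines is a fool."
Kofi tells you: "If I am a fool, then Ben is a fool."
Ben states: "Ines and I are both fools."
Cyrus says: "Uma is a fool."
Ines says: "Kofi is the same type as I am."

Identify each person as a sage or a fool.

Consider Uma. Suppose Uma is a sage.
Then no assignment of the remaining roles makes every statement match its speaker's type — contradiction.
So Uma is a fool.
With that fixed, Cyrus's statement is true, so Cyrus is a sage.
Consider Kofi. Suppose Kofi is a fool.
Then whichever role Ines has, Ines's statement has the wrong truth value — contradiction.
So Kofi is a sage.
Consider Ben. Suppose Ben is a sage.
Then Ben's own statement would have to be true, but it can't be — contradiction.
So Ben is a fool.
Consider Ines. Suppose Ines is a fool.
Then Uma's statement comes out true, contradicting Uma being a fool.
So Ines is a sage.

Uma: fool, Kofi: sage, Ben: fool, Cyrus: sage, Ines: sage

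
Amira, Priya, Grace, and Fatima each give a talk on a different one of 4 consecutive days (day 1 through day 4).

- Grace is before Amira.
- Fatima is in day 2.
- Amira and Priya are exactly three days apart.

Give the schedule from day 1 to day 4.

From clue 1: Amira is in {2,3,4}.
From clues 1–2: Fatima → day 2.
From clues 1–3: Priya → day 1, Grace → day 3, Amira → day 4.

Priya, Fatima, Grace, Amira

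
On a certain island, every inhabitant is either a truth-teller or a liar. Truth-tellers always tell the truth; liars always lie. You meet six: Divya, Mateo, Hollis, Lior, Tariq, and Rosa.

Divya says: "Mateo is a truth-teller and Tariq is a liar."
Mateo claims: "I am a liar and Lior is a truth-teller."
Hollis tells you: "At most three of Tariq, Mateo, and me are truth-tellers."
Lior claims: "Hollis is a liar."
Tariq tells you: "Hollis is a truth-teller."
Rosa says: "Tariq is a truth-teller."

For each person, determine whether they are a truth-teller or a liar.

Divya: liar, Mateo: liar, Hollis: truth-teller, Lior: liar, Tariq: truth-teller, Rosa: truth-teller

Regardless of anyone's role, Hollis's statement is true, so Hollis is a truth-teller.
With that fixed, Lior's statement is false, so Lior is a liar.
With that fixed, Tariq's statement is true, so Tariq is a truth-teller.
With that fixed, Rosa's statement is true, so Rosa is a truth-teller.
With that fixed, Divya's statement is false, so Divya is a liar.
With that fixed, Mateo's statement is false, so Mateo is a liar.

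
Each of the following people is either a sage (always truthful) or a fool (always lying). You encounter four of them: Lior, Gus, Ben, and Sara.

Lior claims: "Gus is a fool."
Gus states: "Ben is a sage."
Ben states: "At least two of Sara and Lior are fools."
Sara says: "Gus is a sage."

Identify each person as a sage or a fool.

Consider Lior. Suppose Lior is a fool.
Then no assignment of the remaining roles makes every statement match its speaker's type — contradiction.
So Lior is a sage.
With that fixed, Ben's statement is false, so Ben is a fool.
With that fixed, Gus's statement is false, so Gus is a fool.
With that fixed, Sara's statement is false, so Sara is a fool.

Lior: sage, Gus: fool, Ben: fool, Sara: fool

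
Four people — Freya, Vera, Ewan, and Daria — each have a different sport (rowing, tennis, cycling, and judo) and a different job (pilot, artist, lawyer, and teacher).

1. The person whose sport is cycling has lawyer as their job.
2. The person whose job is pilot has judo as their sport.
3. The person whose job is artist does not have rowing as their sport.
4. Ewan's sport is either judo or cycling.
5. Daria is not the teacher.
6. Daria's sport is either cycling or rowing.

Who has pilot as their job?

Ewan

With clues 1–6, Daria, Freya, and Vera are impossible for the one with job pilot.
That leaves Ewan.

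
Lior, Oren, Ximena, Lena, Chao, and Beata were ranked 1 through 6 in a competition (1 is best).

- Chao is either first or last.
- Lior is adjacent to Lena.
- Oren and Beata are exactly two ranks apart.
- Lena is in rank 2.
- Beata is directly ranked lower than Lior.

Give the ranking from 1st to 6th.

Chao, Lena, Lior, Beata, Ximena, Oren

From clue 1: Chao is in {1,6}.
From clues 1–4: Lena → rank 2.
From clues 1–5: Chao → rank 1, Lior → rank 3, Beata → rank 4, Ximena → rank 5, Oren → rank 6.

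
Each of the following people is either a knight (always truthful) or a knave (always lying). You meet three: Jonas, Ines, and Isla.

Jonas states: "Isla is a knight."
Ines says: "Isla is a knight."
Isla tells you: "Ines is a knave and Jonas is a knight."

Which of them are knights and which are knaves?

Jonas: knave, Ines: knave, Isla: knave

Consider Jonas. Suppose Jonas is a knight.
Then no assignment of the remaining roles makes every statement match its speaker's type — contradiction.
So Jonas is a knave.
With that fixed, Isla's statement is false, so Isla is a knave.
With that fixed, Ines's statement is false, so Ines is a knave.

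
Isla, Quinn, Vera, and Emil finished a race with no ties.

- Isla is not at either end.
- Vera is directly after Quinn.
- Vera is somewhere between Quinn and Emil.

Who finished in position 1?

Quinn

With clue 1, Isla is ruled out for place 1.
With clues 1–2, Vera is ruled out for place 1.
With clues 1–3, Emil is ruled out for place 1.
So place 1 is Quinn.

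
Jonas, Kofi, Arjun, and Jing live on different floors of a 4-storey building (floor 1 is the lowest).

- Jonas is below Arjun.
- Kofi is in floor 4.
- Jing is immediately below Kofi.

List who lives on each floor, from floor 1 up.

From clue 1: Jonas is in {1,2,3}.
From clues 1–2: Kofi → floor 4.
From clues 1–3: Jonas → floor 1, Arjun → floor 2, Jing → floor 3.

Jonas, Arjun, Jing, Kofi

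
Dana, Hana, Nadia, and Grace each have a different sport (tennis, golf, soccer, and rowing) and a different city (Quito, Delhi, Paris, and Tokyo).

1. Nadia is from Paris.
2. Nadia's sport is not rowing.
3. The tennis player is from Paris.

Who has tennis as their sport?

Nadia

With clues 1–3, Dana, Grace, and Hana are impossible for the one with sport tennis.
That leaves Nadia.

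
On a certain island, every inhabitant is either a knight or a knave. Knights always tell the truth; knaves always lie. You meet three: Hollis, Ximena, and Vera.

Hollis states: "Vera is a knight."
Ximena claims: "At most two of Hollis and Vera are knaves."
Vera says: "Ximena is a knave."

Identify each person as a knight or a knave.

Hollis: knave, Ximena: knight, Vera: knave

Regardless of anyone's role, Ximena's statement is true, so Ximena is a knight.
With that fixed, Vera's statement is false, so Vera is a knave.
With that fixed, Hollis's statement is false, so Hollis is a knave.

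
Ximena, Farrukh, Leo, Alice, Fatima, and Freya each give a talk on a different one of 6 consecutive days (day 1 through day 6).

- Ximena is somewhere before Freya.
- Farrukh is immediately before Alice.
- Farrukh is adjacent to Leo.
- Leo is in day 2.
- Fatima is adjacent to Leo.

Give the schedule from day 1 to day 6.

From clue 1: Ximena is in {1,2,3,4,5}.
From clues 1–3: Ximena is in {1,2,4,5}.
From clues 1–4: Leo → day 2, Farrukh → day 3, Alice → day 4.
From clues 1–5: Fatima → day 1, Ximena → day 5, Freya → day 6.

Fatima, Leo, Farrukh, Alice, Ximena, Freya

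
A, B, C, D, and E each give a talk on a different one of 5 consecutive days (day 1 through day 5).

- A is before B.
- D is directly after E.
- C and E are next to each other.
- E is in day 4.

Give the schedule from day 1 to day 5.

From clue 1: A is in {1,2,3,4}.
From clues 1–3: A is in {1,4}.
From clues 1–4: A → day 1, B → day 2, C → day 3, E → day 4, D → day 5.

A, B, C, E, D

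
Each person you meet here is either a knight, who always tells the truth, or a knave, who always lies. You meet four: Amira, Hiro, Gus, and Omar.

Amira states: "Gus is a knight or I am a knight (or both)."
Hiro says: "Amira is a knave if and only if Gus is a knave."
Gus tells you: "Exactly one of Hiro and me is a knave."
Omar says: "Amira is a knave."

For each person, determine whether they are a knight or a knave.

Amira: knight, Hiro: knave, Gus: knave, Omar: knave

Consider Amira. Suppose Amira is a knave.
Then no assignment of the remaining roles makes every statement match its speaker's type — contradiction.
So Amira is a knight.
With that fixed, Omar's statement is false, so Omar is a knave.
Consider Hiro. Suppose Hiro is a knight.
Then whichever role Gus has, Gus's statement has the wrong truth value — contradiction.
So Hiro is a knave.
Consider Gus. Suppose Gus is a knight.
Then Hiro's statement comes out true, contradicting Hiro being a knave.
So Gus is a knave.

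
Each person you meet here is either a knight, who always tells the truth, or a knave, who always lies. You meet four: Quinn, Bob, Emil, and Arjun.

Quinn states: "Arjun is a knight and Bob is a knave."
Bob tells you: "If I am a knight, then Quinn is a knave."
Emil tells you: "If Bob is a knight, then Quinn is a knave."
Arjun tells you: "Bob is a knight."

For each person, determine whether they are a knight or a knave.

Quinn: knave, Bob: knight, Emil: knight, Arjun: knight

Consider Quinn. Suppose Quinn is a knight.
Then whichever role Bob has, Bob's statement has the wrong truth value — contradiction.
So Quinn is a knave.
With that fixed, Bob's statement is true, so Bob is a knight.
With that fixed, Emil's statement is true, so Emil is a knight.
With that fixed, Arjun's statement is true, so Arjun is a knight.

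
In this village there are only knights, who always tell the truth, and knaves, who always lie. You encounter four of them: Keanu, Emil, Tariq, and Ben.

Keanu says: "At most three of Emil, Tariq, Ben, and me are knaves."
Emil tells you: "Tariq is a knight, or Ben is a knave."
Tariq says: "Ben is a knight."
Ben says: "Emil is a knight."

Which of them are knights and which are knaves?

Keanu: knight, Emil: knight, Tariq: knight, Ben: knight

Consider Keanu. Suppose Keanu is a knave.
Then no assignment of the remaining roles makes every statement match its speaker's type — contradiction.
So Keanu is a knight.
Consider Emil. Suppose Emil is a knave.
Then no assignment of the remaining roles makes every statement match its speaker's type — contradiction.
So Emil is a knight.
With that fixed, Ben's statement is true, so Ben is a knight.
With that fixed, Tariq's statement is true, so Tariq is a knight.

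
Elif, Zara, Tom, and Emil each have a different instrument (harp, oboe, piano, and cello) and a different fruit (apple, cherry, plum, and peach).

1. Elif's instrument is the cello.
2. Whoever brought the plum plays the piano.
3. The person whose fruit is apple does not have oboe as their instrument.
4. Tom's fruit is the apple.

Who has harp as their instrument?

Clue 1 rules out Elif for the one with instrument harp.
With clues 1–4, Emil and Zara are impossible for the one with instrument harp.
That leaves Tom.

Tom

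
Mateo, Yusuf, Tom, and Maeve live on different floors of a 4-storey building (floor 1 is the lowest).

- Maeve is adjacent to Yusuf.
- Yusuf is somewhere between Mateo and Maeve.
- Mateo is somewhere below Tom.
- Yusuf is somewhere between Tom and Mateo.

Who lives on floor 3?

With clues 1–3, Tom is ruled out for floor 3.
With clues 1–4, Mateo and Yusuf are ruled out for floor 3.
So floor 3 is Maeve.

Maeve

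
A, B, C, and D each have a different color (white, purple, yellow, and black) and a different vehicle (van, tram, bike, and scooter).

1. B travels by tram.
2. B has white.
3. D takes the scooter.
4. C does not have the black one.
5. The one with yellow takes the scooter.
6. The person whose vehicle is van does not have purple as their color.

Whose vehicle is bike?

C

Clue 1 rules out B for the one with vehicle bike.
With clues 1–3, D is impossible for the one with vehicle bike.
With clues 1–6, A is impossible for the one with vehicle bike.
That leaves C.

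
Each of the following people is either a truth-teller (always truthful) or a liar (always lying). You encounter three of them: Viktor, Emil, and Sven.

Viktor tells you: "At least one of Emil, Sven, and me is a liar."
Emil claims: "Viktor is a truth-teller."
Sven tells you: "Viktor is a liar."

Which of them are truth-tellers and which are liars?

Viktor: truth-teller, Emil: truth-teller, Sven: liar

Consider Viktor. Suppose Viktor is a liar.
Then Viktor's own statement would have to be false, but it can't be — contradiction.
So Viktor is a truth-teller.
With that fixed, Emil's statement is true, so Emil is a truth-teller.
With that fixed, Sven's statement is false, so Sven is a liar.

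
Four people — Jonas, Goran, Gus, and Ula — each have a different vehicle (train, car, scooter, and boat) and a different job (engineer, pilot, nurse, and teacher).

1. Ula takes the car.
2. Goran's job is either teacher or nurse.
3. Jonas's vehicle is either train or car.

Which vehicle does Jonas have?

Clue 1 rules out car for Jonas's vehicle.
With clues 1–3, boat and scooter are impossible for Jonas's vehicle.
That leaves train.

train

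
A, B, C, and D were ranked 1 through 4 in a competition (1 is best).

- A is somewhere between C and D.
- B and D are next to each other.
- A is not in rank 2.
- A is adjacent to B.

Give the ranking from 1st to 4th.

From clue 1: A is in {2,3}.
From clues 1–3: A → rank 3, C → rank 4.
From clues 1–4: D → rank 1, B → rank 2.

D, B, A, C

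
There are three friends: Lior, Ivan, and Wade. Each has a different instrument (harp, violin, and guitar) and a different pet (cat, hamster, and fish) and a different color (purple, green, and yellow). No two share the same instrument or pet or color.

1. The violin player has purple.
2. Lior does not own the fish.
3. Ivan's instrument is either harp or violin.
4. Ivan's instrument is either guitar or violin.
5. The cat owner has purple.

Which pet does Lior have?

hamster

With clues 1–2, fish is impossible for Lior's pet.
With clues 1–5, cat is impossible for Lior's pet.
That leaves hamster.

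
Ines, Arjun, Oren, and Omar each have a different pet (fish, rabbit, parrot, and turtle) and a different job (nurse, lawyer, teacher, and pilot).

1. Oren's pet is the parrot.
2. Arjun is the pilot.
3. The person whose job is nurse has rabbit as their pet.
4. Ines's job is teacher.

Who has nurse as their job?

Omar

With clues 1–2, Arjun is impossible for the one with job nurse.
With clues 1–3, Oren is impossible for the one with job nurse.
With clues 1–4, Ines is impossible for the one with job nurse.
That leaves Omar.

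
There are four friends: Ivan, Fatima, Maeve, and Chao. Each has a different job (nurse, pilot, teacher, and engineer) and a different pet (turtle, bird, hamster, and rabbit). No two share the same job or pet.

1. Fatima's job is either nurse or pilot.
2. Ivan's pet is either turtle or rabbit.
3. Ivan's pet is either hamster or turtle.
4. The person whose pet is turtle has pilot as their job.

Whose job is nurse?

Fatima

With clues 1–4, Chao, Ivan, and Maeve are impossible for the one with job nurse.
That leaves Fatima.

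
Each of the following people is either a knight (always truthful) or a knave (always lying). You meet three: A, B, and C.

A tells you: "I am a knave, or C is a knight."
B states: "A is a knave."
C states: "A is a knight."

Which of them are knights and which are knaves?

Consider A. Suppose A is a knave.
Then A's own statement would have to be false, but it can't be — contradiction.
So A is a knight.
With that fixed, B's statement is false, so B is a knave.
With that fixed, C's statement is true, so C is a knight.

A: knight, B: knave, C: knight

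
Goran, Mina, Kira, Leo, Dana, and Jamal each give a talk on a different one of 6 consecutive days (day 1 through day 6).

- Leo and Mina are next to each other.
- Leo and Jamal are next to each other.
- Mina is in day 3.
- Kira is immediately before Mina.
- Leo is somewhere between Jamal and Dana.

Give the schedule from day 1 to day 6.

Dana, Kira, Mina, Leo, Jamal, Goran

From clues 1–2: Leo is in {2,3,4,5}.
From clues 1–3: Mina → day 3.
From clues 1–4: Kira → day 2, Leo → day 4, Jamal → day 5.
From clues 1–5: Dana → day 1, Goran → day 6.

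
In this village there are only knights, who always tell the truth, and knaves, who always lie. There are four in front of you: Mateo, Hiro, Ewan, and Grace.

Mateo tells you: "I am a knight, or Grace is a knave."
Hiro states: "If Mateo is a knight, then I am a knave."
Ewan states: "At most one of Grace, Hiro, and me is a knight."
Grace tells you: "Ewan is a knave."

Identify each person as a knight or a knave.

Consider Mateo. Suppose Mateo is a knight.
Then whichever role Hiro has, Hiro's statement has the wrong truth value — contradiction.
So Mateo is a knave.
With that fixed, Hiro's statement is true, so Hiro is a knight.
Consider Ewan. Suppose Ewan is a knight.
Then Ewan's own statement would have to be true, but it can't be — contradiction.
So Ewan is a knave.
With that fixed, Grace's statement is true, so Grace is a knight.

Mateo: knave, Hiro: knight, Ewan: knave, Grace: knight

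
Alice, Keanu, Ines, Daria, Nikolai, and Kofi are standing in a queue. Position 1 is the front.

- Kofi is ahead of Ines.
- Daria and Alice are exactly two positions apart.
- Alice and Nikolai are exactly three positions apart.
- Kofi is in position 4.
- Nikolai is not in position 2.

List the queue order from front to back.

Daria, Keanu, Alice, Kofi, Ines, Nikolai

From clue 1: Ines is in {2,3,4,5,6}.
From clues 1–4: Kofi → position 4.
From clues 1–5: Daria → position 1, Keanu → position 2, Alice → position 3, Ines → position 5, Nikolai → position 6.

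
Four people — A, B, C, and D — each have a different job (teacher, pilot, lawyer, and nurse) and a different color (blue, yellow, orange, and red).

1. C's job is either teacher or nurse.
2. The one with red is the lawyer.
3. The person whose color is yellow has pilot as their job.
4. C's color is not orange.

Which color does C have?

blue

With clues 1–2, red is impossible for C's color.
With clues 1–3, yellow is impossible for C's color.
With clues 1–4, orange is impossible for C's color.
That leaves blue.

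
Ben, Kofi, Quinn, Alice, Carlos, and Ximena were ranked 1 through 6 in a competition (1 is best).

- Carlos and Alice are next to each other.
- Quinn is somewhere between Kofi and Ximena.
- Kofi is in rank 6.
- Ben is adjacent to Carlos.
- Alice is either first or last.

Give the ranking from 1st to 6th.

From clues 1–2: Quinn is in {2,3,4,5}.
From clues 1–3: Kofi → rank 6.
From clues 1–4: Quinn is in {2,5}.
From clues 1–5: Alice → rank 1, Carlos → rank 2, Ben → rank 3, Ximena → rank 4, Quinn → rank 5.

Alice, Carlos, Ben, Ximena, Quinn, Kofi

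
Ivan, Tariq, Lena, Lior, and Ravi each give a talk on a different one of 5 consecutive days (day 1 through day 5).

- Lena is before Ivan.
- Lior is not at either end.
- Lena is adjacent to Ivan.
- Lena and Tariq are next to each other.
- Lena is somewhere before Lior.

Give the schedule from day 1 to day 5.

From clue 1: Ivan is in {2,3,4,5}.
From clues 1–2: Lior is in {2,3,4}.
From clues 1–4: Ivan is in {3,5}.
From clues 1–5: Tariq → day 1, Lena → day 2, Ivan → day 3, Lior → day 4, Ravi → day 5.

Tariq, Lena, Ivan, Lior, Ravi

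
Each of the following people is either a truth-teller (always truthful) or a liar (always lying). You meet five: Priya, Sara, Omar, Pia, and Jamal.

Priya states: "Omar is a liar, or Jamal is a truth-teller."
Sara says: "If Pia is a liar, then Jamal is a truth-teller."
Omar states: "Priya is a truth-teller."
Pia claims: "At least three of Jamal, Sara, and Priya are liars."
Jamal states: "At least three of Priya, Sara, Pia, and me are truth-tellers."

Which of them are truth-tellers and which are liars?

Consider Priya. Suppose Priya is a liar.
Then no assignment of the remaining roles makes every statement match its speaker's type — contradiction.
So Priya is a truth-teller.
With that fixed, Omar's statement is true, so Omar is a truth-teller.
With that fixed, Pia's statement is false, so Pia is a liar.
Consider Sara. Suppose Sara is a liar.
Then no assignment of the remaining roles makes every statement match its speaker's type — contradiction.
So Sara is a truth-teller.
Consider Jamal. Suppose Jamal is a liar.
Then Priya's statement comes out false, contradicting Priya being a truth-teller.
So Jamal is a truth-teller.

Priya: truth-teller, Sara: truth-teller, Omar: truth-teller, Pia: liar, Jamal: truth-teller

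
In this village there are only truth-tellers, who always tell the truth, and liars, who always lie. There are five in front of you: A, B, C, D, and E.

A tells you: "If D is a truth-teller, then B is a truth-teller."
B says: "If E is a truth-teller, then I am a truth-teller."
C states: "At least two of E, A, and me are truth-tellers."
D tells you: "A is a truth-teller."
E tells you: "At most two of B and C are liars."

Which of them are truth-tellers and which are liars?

Regardless of anyone's role, E's statement is true, so E is a truth-teller.
Consider A. Suppose A is a liar.
Then no assignment of the remaining roles makes every statement match its speaker's type — contradiction.
So A is a truth-teller.
With that fixed, C's statement is true, so C is a truth-teller.
With that fixed, D's statement is true, so D is a truth-teller.
Consider B. Suppose B is a liar.
Then A's statement comes out false, contradicting A being a truth-teller.
So B is a truth-teller.

A: truth-teller, B: truth-teller, C: truth-teller, D: truth-teller, E: truth-teller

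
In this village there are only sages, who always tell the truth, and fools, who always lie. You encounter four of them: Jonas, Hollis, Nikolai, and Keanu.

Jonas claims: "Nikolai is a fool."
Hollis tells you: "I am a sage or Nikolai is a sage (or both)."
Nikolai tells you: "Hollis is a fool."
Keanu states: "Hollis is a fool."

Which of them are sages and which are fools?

Jonas: sage, Hollis: sage, Nikolai: fool, Keanu: fool

Consider Jonas. Suppose Jonas is a fool.
Then no assignment of the remaining roles makes every statement match its speaker's type — contradiction.
So Jonas is a sage.
Consider Hollis. Suppose Hollis is a fool.
Then no assignment of the remaining roles makes every statement match its speaker's type — contradiction.
So Hollis is a sage.
With that fixed, Nikolai's statement is false, so Nikolai is a fool.
With that fixed, Keanu's statement is false, so Keanu is a fool.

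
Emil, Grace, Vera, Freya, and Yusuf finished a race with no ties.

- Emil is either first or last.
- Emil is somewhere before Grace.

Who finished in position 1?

With clues 1–2, Freya, Grace, Vera, and Yusuf are ruled out for place 1.
So place 1 is Emil.

Emil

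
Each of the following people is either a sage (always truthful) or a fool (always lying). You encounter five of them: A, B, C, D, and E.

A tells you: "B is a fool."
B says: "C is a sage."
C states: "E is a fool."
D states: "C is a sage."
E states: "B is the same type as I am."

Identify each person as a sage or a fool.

A: fool, B: sage, C: sage, D: sage, E: fool

Consider A. Suppose A is a sage.
Then no assignment of the remaining roles makes every statement match its speaker's type — contradiction.
So A is a fool.
Consider B. Suppose B is a fool.
Then A's statement comes out true, contradicting A being a fool.
So B is a sage.
Consider C. Suppose C is a fool.
Then B's statement comes out false, contradicting B being a sage.
So C is a sage.
With that fixed, D's statement is true, so D is a sage.
Consider E. Suppose E is a sage.
Then C's statement comes out false, contradicting C being a sage.
So E is a fool.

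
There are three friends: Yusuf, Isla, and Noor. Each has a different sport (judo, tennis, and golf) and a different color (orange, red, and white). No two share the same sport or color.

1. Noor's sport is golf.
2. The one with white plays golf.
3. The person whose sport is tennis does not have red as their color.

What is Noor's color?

white

With clues 1–2, orange and red are impossible for Noor's color.
That leaves white.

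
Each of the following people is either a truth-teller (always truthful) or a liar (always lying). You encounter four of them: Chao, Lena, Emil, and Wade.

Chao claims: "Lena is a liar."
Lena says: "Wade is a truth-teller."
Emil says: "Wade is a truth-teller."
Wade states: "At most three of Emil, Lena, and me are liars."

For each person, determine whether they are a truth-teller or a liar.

Chao: liar, Lena: truth-teller, Emil: truth-teller, Wade: truth-teller

Regardless of anyone's role, Wade's statement is true, so Wade is a truth-teller.
With that fixed, Lena's statement is true, so Lena is a truth-teller.
With that fixed, Emil's statement is true, so Emil is a truth-teller.
With that fixed, Chao's statement is false, so Chao is a liar.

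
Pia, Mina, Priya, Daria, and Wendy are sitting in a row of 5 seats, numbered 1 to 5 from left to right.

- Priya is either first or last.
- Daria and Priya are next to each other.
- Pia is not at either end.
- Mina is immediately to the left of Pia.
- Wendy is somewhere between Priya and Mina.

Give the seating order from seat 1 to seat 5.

Mina, Pia, Wendy, Daria, Priya

From clue 1: Priya is in {1,5}.
From clues 1–5: Mina → seat 1, Pia → seat 2, Wendy → seat 3, Daria → seat 4, Priya → seat 5.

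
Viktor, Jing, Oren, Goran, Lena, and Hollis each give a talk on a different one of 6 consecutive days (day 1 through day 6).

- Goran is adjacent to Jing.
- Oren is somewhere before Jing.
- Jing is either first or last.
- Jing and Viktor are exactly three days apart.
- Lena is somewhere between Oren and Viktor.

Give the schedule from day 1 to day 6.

Oren, Lena, Viktor, Hollis, Goran, Jing

From clues 1–2: Oren is in {1,2,3,4}.
From clues 1–3: Goran → day 5, Jing → day 6.
From clues 1–4: Viktor → day 3.
From clues 1–5: Oren → day 1, Lena → day 2, Hollis → day 4.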